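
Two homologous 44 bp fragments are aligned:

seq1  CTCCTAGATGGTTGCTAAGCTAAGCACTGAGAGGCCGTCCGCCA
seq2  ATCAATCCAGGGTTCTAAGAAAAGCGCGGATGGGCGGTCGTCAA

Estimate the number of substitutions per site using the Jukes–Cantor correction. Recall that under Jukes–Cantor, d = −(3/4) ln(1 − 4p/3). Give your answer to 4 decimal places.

The sequences differ at 19 of 44 sites, so p = 19/44 ≈ 0.431818.
d = −(3/4) ln(1 − 4p/3) = −0.75 ln(1 − 0.575757) = −0.75 ln(0.424243)
  = −0.75 × (-0.857449) = 0.643087 substitutions/site.

0.6431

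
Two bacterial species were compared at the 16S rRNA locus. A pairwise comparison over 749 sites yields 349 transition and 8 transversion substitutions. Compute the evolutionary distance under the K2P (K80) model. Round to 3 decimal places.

P = 349/749 ≈ 0.465955 and Q = 8/749 ≈ 0.010681.
Under the Kimura two-parameter model, d = −½ ln(1 − 2P − Q) − ¼ ln(1 − 2Q).
1 − 2P − Q = 0.057409, giving −½ ln(0.057409) = 1.428777.
1 − 2Q = 0.978638, giving −¼ ln(0.978638) = 0.005398.
d = 1.428777 + 0.005398 = 1.434175.

1.434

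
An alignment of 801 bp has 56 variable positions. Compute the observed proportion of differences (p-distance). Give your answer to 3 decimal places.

p = 56/801 = 0.069912… ≈ 0.070 (to 3 d.p.).

0.070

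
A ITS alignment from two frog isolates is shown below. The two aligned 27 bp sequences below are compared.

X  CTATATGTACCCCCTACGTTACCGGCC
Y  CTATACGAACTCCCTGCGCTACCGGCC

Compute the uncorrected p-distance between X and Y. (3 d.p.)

The sequences differ at 5 of 27 positions (sites 6, 8, 11, 16, 19).
p = 5/27 = 0.185185… ≈ 0.185 (to 3 d.p.).

0.185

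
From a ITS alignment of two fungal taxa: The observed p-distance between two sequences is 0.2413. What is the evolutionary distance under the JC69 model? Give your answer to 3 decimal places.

0.291

d = −(3/4) ln(1 − 4p/3) = −0.75 ln(1 − 0.321733) = −0.75 ln(0.678267)
  = −0.75 × (-0.388214) = 0.291161 substitutions/site.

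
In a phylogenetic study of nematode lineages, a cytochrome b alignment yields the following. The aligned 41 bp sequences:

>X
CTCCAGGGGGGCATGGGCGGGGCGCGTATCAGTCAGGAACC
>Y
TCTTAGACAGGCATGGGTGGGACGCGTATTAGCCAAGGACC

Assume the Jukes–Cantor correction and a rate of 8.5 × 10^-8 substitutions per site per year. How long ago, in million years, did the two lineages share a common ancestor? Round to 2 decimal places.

The sequences differ at 13 of 41 sites, so p = 13/41 ≈ 0.317073.
d = −(3/4) ln(1 − 4p/3) = −0.75 ln(1 − 0.422764) = −0.75 ln(0.577236)
  = −0.75 × (-0.549504) = 0.412128 substitutions/site.
Under a molecular clock d = 2μt, so t = d/(2μ) = 0.412128 / (2 × 8.5 × 10^-8) = 2.42 million years.

2.42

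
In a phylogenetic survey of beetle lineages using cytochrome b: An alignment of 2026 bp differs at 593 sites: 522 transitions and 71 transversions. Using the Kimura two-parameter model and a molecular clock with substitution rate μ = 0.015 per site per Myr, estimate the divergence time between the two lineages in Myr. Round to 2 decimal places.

P = 522/2026 ≈ 0.257651 and Q = 71/2026 ≈ 0.035044.
Under the Kimura two-parameter model, d = −½ ln(1 − 2P − Q) − ¼ ln(1 − 2Q).
1 − 2P − Q = 0.449654, giving −½ ln(0.449654) = 0.399638.
1 − 2Q = 0.929912, giving −¼ ln(0.929912) = 0.018166.
d = 0.399638 + 0.018166 = 0.417804.
Under a molecular clock d = 2μt, so t = d/(2μ) = 0.417804 / (2 × 0.015) = 13.93 Myr.

13.93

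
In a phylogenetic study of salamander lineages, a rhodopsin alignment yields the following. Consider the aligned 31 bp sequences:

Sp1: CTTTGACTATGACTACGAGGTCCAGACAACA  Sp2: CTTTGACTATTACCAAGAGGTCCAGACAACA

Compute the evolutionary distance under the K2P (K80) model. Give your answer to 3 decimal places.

Of 31 sites, 1 differences are transitions and 2 are transversions, so P = 1/31 ≈ 0.032258 and Q = 2/31 ≈ 0.064516.
Under the Kimura two-parameter model, d = −½ ln(1 − 2P − Q) − ¼ ln(1 − 2Q).
1 − 2P − Q = 0.870968, giving −½ ln(0.870968) = 0.069075.
1 − 2Q = 0.870968, giving −¼ ln(0.870968) = 0.034538.
d = 0.069075 + 0.034538 = 0.103613.

0.104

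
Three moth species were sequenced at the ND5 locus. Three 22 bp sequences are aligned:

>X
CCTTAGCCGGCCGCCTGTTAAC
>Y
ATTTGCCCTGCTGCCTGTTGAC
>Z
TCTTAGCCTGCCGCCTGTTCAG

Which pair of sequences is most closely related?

X and Z

X–Y: 7/22 differ, p = 0.318, d = 0.414.
X–Z: 4/22 differ, p = 0.182, d = 0.208.
Y–Z: 7/22 differ, p = 0.318, d = 0.414.
The smallest distance is between X and Z.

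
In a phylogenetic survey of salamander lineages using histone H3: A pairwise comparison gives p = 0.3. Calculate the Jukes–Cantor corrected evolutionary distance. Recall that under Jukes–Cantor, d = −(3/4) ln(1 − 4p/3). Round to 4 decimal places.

d = −(3/4) ln(1 − 4p/3) = −0.75 ln(1 − 0.4) = −0.75 ln(0.6)
  = −0.75 × (-0.510826) = 0.383120 substitutions/site.

0.3831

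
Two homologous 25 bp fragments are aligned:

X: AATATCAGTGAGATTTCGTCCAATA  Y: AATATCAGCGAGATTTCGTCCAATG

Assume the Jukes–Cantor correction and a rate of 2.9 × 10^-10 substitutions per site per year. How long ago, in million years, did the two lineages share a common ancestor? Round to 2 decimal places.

145.86

The sequences differ at 2 of 25 sites (9, 25), so p = 2/25 = 0.08.
d = −(3/4) ln(1 − 4p/3) = −0.75 ln(1 − 0.106667) = −0.75 ln(0.893333)
  = −0.75 × (-0.112796) = 0.084597 substitutions/site.
Under a molecular clock d = 2μt, so t = d/(2μ) = 0.084597 / (2 × 2.9 × 10^-10) = 145.86 million years.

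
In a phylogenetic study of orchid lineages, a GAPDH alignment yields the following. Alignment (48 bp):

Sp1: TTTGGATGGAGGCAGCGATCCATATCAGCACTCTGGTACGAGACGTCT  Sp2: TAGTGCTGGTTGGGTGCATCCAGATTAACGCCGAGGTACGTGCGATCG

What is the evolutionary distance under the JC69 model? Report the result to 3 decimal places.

The sequences differ at 23 of 48 sites, so p = 23/48 ≈ 0.479167.
d = −(3/4) ln(1 − 4p/3) = −0.75 ln(1 − 0.638889) = −0.75 ln(0.361111)
  = −0.75 × (-1.018570) = 0.763928 substitutions/site.

0.764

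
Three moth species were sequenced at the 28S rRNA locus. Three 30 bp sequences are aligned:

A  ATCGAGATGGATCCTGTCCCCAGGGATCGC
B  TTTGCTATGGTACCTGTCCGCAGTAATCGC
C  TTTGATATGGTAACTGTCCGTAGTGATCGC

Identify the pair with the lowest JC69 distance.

B and C

A–B: 9/30 differ, p = 0.300, d = 0.383.
A–C: 9/30 differ, p = 0.300, d = 0.383.
B–C: 4/30 differ, p = 0.133, d = 0.147.
The smallest distance is between B and C.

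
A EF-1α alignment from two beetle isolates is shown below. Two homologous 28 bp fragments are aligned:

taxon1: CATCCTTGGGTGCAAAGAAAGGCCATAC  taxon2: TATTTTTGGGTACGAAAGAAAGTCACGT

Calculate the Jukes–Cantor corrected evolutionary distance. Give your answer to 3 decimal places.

0.635

The sequences differ at 12 of 28 sites, so p = 12/28 ≈ 0.428571.
d = −(3/4) ln(1 − 4p/3) = −0.75 ln(1 − 0.571428) = −0.75 ln(0.428572)
  = −0.75 × (-0.847297) = 0.635473 substitutions/site.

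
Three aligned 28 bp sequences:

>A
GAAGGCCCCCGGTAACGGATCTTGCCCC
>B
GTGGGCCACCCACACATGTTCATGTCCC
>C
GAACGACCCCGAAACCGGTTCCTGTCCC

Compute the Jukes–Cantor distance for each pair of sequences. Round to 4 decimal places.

A–B: 12/28 sites differ → p ≈ 0.428571, d = −0.75 ln(1 − 0.571428) = 0.635472 ≈ 0.6355.
A–C: 8/28 sites differ → p ≈ 0.285714, d = −0.75 ln(1 − 0.380952) = 0.359679 ≈ 0.3597.
B–C: 10/28 sites differ → p ≈ 0.357143, d = −0.75 ln(1 − 0.476191) = 0.484971 ≈ 0.4850.

d(A,B) = 0.6355, d(A,C) = 0.3597, d(B,C) = 0.4850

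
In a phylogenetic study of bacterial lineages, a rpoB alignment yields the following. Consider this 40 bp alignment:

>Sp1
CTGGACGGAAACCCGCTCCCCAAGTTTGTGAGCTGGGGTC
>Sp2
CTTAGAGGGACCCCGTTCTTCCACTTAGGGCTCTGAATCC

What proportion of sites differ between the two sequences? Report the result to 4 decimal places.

0.4750

The sequences differ at 19 of 40 positions.
p = 19/40 = 0.4750.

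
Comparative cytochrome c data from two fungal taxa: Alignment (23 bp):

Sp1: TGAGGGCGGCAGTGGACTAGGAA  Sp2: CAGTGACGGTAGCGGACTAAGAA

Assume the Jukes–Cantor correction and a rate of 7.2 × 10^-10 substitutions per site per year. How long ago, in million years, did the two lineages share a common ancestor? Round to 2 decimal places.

324.58

The sequences differ at 8 of 23 sites (1, 2, 3, 4, 6, 10, 13, 20), so p = 8/23 ≈ 0.347826.
d = −(3/4) ln(1 − 4p/3) = −0.75 ln(1 − 0.463768) = −0.75 ln(0.536232)
  = −0.75 × (-0.623188) = 0.467391 substitutions/site.
Under a molecular clock d = 2μt, so t = d/(2μ) = 0.467391 / (2 × 7.2 × 10^-10) = 324.58 million years.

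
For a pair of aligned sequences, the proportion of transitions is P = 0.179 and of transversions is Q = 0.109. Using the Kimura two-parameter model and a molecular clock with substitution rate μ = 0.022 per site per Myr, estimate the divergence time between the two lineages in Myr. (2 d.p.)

Under the Kimura two-parameter model, d = −½ ln(1 − 2P − Q) − ¼ ln(1 − 2Q).
1 − 2P − Q = 0.533, giving −½ ln(0.533) = 0.314617.
1 − 2Q = 0.782, giving −¼ ln(0.782) = 0.061475.
d = 0.314617 + 0.061475 = 0.376092.
Under a molecular clock d = 2μt, so t = d/(2μ) = 0.376092 / (2 × 0.022) = 8.55 Myr.

8.55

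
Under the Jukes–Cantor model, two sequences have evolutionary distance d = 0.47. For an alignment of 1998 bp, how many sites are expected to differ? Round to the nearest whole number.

Invert JC69: p = (3/4)(1 − e^(−4d/3)) = 0.75 × (1 − e^(-0.626667)) = 0.75 × (1 − 0.534370) = 0.349223.
Expected differing sites = pL ≈ 0.349223 × 1998 = 697.747554 ≈ 698.

698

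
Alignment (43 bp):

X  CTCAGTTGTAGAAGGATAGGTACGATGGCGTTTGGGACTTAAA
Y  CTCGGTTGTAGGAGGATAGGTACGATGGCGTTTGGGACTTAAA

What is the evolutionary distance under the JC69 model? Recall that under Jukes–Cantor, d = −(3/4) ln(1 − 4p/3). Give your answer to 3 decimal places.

0.048

The sequences differ at 2 of 43 sites (4, 12), so p = 2/43 ≈ 0.046512.
d = −(3/4) ln(1 − 4p/3) = −0.75 ln(1 − 0.062016) = −0.75 ln(0.937984)
  = −0.75 × (-0.064022) = 0.048017 substitutions/site.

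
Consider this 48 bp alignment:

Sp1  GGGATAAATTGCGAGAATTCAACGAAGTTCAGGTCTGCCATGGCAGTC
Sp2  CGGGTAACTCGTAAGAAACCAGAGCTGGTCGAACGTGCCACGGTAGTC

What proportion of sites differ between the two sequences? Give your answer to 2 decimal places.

0.42

The sequences differ at 20 of 48 positions.
p = 20/48 = 0.416666… ≈ 0.42 (to 2 d.p.).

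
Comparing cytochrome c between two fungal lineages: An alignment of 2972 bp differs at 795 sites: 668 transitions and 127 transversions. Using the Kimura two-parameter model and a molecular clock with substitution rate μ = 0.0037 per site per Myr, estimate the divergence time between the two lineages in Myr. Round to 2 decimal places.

48.81

P = 668/2972 ≈ 0.224764 and Q = 127/2972 ≈ 0.042732.
Under the Kimura two-parameter model, d = −½ ln(1 − 2P − Q) − ¼ ln(1 − 2Q).
1 − 2P − Q = 0.50774, giving −½ ln(0.50774) = 0.338893.
1 − 2Q = 0.914536, giving −¼ ln(0.914536) = 0.022335.
d = 0.338893 + 0.022335 = 0.361228.
Under a molecular clock d = 2μt, so t = d/(2μ) = 0.361228 / (2 × 0.0037) = 48.81 Myr.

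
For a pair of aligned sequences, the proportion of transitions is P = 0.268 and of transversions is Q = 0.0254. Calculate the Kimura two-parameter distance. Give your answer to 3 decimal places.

Under the Kimura two-parameter model, d = −½ ln(1 − 2P − Q) − ¼ ln(1 − 2Q).
1 − 2P − Q = 0.4386, giving −½ ln(0.4386) = 0.412084.
1 − 2Q = 0.9492, giving −¼ ln(0.9492) = 0.013034.
d = 0.412084 + 0.013034 = 0.425118.

0.425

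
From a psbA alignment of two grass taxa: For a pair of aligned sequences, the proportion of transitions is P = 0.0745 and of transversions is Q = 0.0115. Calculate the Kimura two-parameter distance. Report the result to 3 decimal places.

Under the Kimura two-parameter model, d = −½ ln(1 − 2P − Q) − ¼ ln(1 − 2Q).
1 − 2P − Q = 0.8395, giving −½ ln(0.8395) = 0.087474.
1 − 2Q = 0.977, giving −¼ ln(0.977) = 0.005817.
d = 0.087474 + 0.005817 = 0.093291.

0.093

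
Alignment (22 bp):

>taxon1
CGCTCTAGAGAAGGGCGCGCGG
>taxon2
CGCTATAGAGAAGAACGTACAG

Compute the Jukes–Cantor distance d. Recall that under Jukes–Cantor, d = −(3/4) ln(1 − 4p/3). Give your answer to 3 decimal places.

0.339

The sequences differ at 6 of 22 sites (5, 14, 15, 18, 19, 21), so p = 6/22 ≈ 0.272727.
d = −(3/4) ln(1 − 4p/3) = −0.75 ln(1 − 0.363636) = −0.75 ln(0.636364)
  = −0.75 × (-0.451985) = 0.338989 substitutions/site.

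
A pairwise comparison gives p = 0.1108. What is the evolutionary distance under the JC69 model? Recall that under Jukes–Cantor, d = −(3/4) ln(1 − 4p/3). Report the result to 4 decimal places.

d = −(3/4) ln(1 − 4p/3) = −0.75 ln(1 − 0.147733) = −0.75 ln(0.852267)
  = −0.75 × (-0.159855) = 0.119891 substitutions/site.

0.1199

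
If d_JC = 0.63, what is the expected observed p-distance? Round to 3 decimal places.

p = (3/4)(1 − e^(−4d/3)) = 0.75 × (1 − e^(-0.84)) = 0.75 × (1 − 0.431711) = 0.426217.

0.426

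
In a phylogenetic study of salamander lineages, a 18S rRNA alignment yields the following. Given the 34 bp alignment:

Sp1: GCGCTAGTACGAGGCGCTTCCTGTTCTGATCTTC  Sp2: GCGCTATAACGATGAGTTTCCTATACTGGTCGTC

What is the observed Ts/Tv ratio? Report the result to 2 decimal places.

Transitions are A↔G and C↔T; transversions are all other mismatches.
Transitions: 3. Transversions: 6.
R = 3/6 = 0.50.

0.50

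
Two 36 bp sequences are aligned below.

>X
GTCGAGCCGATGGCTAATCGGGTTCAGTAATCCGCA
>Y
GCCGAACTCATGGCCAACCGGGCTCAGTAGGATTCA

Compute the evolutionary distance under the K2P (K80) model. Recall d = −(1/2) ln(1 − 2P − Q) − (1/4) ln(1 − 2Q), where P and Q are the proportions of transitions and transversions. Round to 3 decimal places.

0.468

Of 36 sites, 8 differences are transitions and 4 are transversions, so P = 8/36 ≈ 0.222222 and Q = 4/36 ≈ 0.111111.
Under the Kimura two-parameter model, d = −½ ln(1 − 2P − Q) − ¼ ln(1 − 2Q).
1 − 2P − Q = 0.444445, giving −½ ln(0.444445) = 0.405464.
1 − 2Q = 0.777778, giving −¼ ln(0.777778) = 0.062829.
d = 0.405464 + 0.062829 = 0.468293.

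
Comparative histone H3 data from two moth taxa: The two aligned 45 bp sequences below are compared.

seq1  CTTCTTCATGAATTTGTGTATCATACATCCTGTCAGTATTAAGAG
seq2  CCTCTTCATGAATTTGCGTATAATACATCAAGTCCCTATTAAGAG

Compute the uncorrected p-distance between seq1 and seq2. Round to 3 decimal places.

0.156

The sequences differ at 7 of 45 positions (sites 2, 17, 22, 30, 31, 35, 36).
p = 7/45 = 0.155555… ≈ 0.156 (to 3 d.p.).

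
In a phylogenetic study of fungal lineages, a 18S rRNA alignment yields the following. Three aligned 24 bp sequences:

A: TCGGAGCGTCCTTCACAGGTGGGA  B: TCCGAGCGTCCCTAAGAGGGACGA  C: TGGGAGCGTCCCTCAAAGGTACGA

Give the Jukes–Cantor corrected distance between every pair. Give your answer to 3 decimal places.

A–B: 7/24 sites differ → p ≈ 0.291667, d = −0.75 ln(1 − 0.388889) = 0.369358 ≈ 0.369.
A–C: 5/24 sites differ → p ≈ 0.208333, d = −0.75 ln(1 − 0.277777) = 0.244066 ≈ 0.244.
B–C: 5/24 sites differ → p ≈ 0.208333, d = −0.75 ln(1 − 0.277777) = 0.244066 ≈ 0.244.

d(A,B) = 0.369, d(A,C) = 0.244, d(B,C) = 0.244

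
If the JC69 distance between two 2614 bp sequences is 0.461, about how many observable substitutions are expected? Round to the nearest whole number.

900

Invert JC69: p = (3/4)(1 − e^(−4d/3)) = 0.75 × (1 − e^(-0.614667)) = 0.75 × (1 − 0.540821) = 0.344384.
Expected differing sites = pL ≈ 0.344384 × 2614 = 900.219776 ≈ 900.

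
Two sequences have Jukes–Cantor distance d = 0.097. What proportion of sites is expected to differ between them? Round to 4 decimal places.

0.0910

p = (3/4)(1 − e^(−4d/3)) = 0.75 × (1 − e^(-0.129333)) = 0.75 × (1 − 0.878681) = 0.090989.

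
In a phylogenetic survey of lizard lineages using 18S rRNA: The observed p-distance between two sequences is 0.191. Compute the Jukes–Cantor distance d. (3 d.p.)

d = −(3/4) ln(1 − 4p/3) = −0.75 ln(1 − 0.254667) = −0.75 ln(0.745333)
  = −0.75 × (-0.293924) = 0.220443 substitutions/site.

0.220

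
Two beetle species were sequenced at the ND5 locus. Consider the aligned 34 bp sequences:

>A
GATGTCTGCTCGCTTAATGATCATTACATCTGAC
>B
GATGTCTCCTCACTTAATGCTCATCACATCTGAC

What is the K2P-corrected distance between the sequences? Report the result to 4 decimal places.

Of 34 sites, 2 differences are transitions and 2 are transversions, so P = 2/34 ≈ 0.058824 and Q = 2/34 ≈ 0.058824.
Under the Kimura two-parameter model, d = −½ ln(1 − 2P − Q) − ¼ ln(1 − 2Q).
1 − 2P − Q = 0.823528, giving −½ ln(0.823528) = 0.097079.
1 − 2Q = 0.882352, giving −¼ ln(0.882352) = 0.031291.
d = 0.097079 + 0.031291 = 0.128370.

0.1284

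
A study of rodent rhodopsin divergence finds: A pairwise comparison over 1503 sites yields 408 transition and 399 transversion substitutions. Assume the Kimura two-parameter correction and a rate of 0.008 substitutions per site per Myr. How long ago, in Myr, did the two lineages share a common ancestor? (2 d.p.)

P = 408/1503 ≈ 0.271457 and Q = 399/1503 ≈ 0.265469.
Under the Kimura two-parameter model, d = −½ ln(1 − 2P − Q) − ¼ ln(1 − 2Q).
1 − 2P − Q = 0.191617, giving −½ ln(0.191617) = 0.826128.
1 − 2Q = 0.469062, giving −¼ ln(0.469062) = 0.189255.
d = 0.826128 + 0.189255 = 1.015383.
Under a molecular clock d = 2μt, so t = d/(2μ) = 1.015383 / (2 × 0.008) = 63.46 Myr.

63.46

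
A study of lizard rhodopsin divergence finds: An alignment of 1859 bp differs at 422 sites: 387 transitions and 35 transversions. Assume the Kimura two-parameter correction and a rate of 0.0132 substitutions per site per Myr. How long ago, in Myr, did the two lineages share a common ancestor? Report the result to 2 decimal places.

P = 387/1859 ≈ 0.208176 and Q = 35/1859 ≈ 0.018827.
Under the Kimura two-parameter model, d = −½ ln(1 − 2P − Q) − ¼ ln(1 − 2Q).
1 − 2P − Q = 0.564821, giving −½ ln(0.564821) = 0.285623.
1 − 2Q = 0.962346, giving −¼ ln(0.962346) = 0.009595.
d = 0.285623 + 0.009595 = 0.295218.
Under a molecular clock d = 2μt, so t = d/(2μ) = 0.295218 / (2 × 0.0132) = 11.18 Myr.

11.18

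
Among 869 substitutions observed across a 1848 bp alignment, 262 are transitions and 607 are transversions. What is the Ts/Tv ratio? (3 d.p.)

R = 262/607 = 0.431630… ≈ 0.432 (to 3 d.p.).

0.432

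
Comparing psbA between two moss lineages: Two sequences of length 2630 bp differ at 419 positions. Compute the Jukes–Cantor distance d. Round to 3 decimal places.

0.179

p = 419/2630 ≈ 0.159316.
d = −(3/4) ln(1 − 4p/3) = −0.75 ln(1 − 0.212421) = −0.75 ln(0.787579)
  = −0.75 × (-0.238792) = 0.179094 substitutions/site.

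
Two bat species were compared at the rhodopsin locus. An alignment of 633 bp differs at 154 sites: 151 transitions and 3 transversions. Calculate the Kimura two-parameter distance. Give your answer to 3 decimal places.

0.331

P = 151/633 ≈ 0.238547 and Q = 3/633 ≈ 0.004739.
Under the Kimura two-parameter model, d = −½ ln(1 − 2P − Q) − ¼ ln(1 − 2Q).
1 − 2P − Q = 0.518167, giving −½ ln(0.518167) = 0.328729.
1 − 2Q = 0.990522, giving −¼ ln(0.990522) = 0.002381.
d = 0.328729 + 0.002381 = 0.331110.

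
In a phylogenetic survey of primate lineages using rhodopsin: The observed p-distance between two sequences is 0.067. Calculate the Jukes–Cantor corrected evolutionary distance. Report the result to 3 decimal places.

d = −(3/4) ln(1 − 4p/3) = −0.75 ln(1 − 0.089333) = −0.75 ln(0.910667)
  = −0.75 × (-0.093578) = 0.070184 substitutions/site.

0.070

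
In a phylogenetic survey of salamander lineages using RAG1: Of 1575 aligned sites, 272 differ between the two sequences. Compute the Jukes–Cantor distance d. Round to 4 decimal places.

0.1963

p = 272/1575 ≈ 0.172698.
d = −(3/4) ln(1 − 4p/3) = −0.75 ln(1 − 0.230264) = −0.75 ln(0.769736)
  = −0.75 × (-0.261708) = 0.196281 substitutions/site.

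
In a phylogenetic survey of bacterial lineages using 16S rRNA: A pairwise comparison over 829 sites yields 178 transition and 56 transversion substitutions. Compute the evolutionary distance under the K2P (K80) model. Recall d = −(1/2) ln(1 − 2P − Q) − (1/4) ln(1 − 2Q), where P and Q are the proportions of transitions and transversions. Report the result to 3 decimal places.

0.380

P = 178/829 ≈ 0.214717 and Q = 56/829 ≈ 0.067551.
Under the Kimura two-parameter model, d = −½ ln(1 − 2P − Q) − ¼ ln(1 − 2Q).
1 − 2P − Q = 0.503015, giving −½ ln(0.503015) = 0.343568.
1 − 2Q = 0.864898, giving −¼ ln(0.864898) = 0.036286.
d = 0.343568 + 0.036286 = 0.379854.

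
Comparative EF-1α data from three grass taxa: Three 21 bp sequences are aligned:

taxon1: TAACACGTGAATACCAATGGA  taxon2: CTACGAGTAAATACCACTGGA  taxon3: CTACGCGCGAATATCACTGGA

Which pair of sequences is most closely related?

taxon2 and taxon3

taxon1–taxon2: 6/21 differ, p = 0.286, d = 0.360.
taxon1–taxon3: 6/21 differ, p = 0.286, d = 0.360.
taxon2–taxon3: 4/21 differ, p = 0.190, d = 0.220.
The smallest distance is between taxon2 and taxon3.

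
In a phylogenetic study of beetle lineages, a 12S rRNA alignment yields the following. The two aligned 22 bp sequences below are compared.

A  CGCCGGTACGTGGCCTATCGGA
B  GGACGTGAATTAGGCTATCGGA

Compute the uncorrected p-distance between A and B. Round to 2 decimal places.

The sequences differ at 8 of 22 positions (sites 1, 3, 6, 7, 9, 10, 12, 14).
p = 8/22 = 0.363636… ≈ 0.36 (to 2 d.p.).

0.36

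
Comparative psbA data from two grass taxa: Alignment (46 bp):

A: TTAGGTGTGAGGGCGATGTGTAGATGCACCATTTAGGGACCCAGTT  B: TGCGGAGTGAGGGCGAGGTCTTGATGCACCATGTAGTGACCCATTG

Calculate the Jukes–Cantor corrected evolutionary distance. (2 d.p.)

The sequences differ at 10 of 46 sites (2, 3, 6, 17, 20, 22, 33, 37, 44, 46), so p = 10/46 ≈ 0.217391.
d = −(3/4) ln(1 − 4p/3) = −0.75 ln(1 − 0.289855) = −0.75 ln(0.710145)
  = −0.75 × (-0.342286) = 0.256715 substitutions/site.

0.26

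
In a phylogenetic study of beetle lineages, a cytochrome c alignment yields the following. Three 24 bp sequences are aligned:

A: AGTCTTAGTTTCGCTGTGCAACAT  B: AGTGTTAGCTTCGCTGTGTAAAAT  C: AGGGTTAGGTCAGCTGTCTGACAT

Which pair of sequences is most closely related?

A–B: 4/24 differ, p = 0.167, d = 0.188.
A–C: 8/24 differ, p = 0.333, d = 0.441.
B–C: 7/24 differ, p = 0.292, d = 0.369.
The smallest distance is between A and B.

A and B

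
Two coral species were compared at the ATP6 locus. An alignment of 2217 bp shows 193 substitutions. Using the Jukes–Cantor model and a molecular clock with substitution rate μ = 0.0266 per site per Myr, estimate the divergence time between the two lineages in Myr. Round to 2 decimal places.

p = 193/2217 ≈ 0.087055.
d = −(3/4) ln(1 − 4p/3) = −0.75 ln(1 − 0.116073) = −0.75 ln(0.883927)
  = −0.75 × (-0.123381) = 0.092536 substitutions/site.
Under a molecular clock d = 2μt, so t = d/(2μ) = 0.092536 / (2 × 0.0266) = 1.74 Myr.

1.74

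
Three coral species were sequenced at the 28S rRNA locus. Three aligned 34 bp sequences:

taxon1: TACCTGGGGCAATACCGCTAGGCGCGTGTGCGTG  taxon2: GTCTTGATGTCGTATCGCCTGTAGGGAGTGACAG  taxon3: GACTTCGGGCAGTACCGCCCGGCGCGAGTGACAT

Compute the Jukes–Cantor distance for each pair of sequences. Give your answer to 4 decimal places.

d(taxon1,taxon2) = 0.9178, d(taxon1,taxon3) = 0.4234, d(taxon2,taxon3) = 0.4770

taxon1–taxon2: 18/34 sites differ → p ≈ 0.529412, d = −0.75 ln(1 − 0.705883) = 0.917833 ≈ 0.9178.
taxon1–taxon3: 11/34 sites differ → p ≈ 0.323529, d = −0.75 ln(1 − 0.431372) = 0.423397 ≈ 0.4234.
taxon2–taxon3: 12/34 sites differ → p ≈ 0.352941, d = −0.75 ln(1 − 0.470588) = 0.476991 ≈ 0.4770.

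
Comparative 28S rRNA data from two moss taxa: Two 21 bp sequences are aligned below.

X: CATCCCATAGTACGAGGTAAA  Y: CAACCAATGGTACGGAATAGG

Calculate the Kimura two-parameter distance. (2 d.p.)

Of 21 sites, 6 differences are transitions and 2 are transversions, so P = 6/21 ≈ 0.285714 and Q = 2/21 ≈ 0.095238.
Under the Kimura two-parameter model, d = −½ ln(1 − 2P − Q) − ¼ ln(1 − 2Q).
1 − 2P − Q = 0.333334, giving −½ ln(0.333334) = 0.549305.
1 − 2Q = 0.809524, giving −¼ ln(0.809524) = 0.052827.
d = 0.549305 + 0.052827 = 0.602132.

0.60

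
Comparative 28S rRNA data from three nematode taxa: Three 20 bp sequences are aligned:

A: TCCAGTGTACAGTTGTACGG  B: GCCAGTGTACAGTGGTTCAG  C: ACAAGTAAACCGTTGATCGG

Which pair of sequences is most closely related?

A–B: 4/20 differ, p = 0.200, d = 0.233.
A–C: 7/20 differ, p = 0.350, d = 0.471.
B–C: 8/20 differ, p = 0.400, d = 0.572.
The smallest distance is between A and B.

A and B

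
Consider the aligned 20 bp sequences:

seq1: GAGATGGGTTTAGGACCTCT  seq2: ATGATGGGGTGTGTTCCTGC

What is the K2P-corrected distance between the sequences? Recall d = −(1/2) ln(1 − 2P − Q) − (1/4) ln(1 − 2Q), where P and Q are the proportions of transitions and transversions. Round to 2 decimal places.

0.70

Of 20 sites, 2 differences are transitions and 7 are transversions, so P = 2/20 = 0.1 and Q = 7/20 = 0.35.
Under the Kimura two-parameter model, d = −½ ln(1 − 2P − Q) − ¼ ln(1 − 2Q).
1 − 2P − Q = 0.45, giving −½ ln(0.45) = 0.399254.
1 − 2Q = 0.3, giving −¼ ln(0.3) = 0.300993.
d = 0.399254 + 0.300993 = 0.700247.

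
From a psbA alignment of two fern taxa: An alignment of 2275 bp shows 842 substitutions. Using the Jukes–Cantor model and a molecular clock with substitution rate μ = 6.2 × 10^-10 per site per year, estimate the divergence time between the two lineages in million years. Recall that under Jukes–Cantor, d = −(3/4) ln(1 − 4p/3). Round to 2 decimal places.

p = 842/2275 ≈ 0.37011.
d = −(3/4) ln(1 − 4p/3) = −0.75 ln(1 − 0.49348) = −0.75 ln(0.50652)
  = −0.75 × (-0.680191) = 0.510143 substitutions/site.
Under a molecular clock d = 2μt, so t = d/(2μ) = 0.510143 / (2 × 6.2 × 10^-10) = 411.41 million years.

411.41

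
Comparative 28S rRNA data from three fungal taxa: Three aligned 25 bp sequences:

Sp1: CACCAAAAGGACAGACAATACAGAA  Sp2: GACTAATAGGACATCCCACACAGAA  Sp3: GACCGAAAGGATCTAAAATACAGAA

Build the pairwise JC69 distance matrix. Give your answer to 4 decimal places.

Sp1–Sp2: 7/25 sites differ → p = 0.28, d = −0.75 ln(1 − 0.373333) = 0.350505 ≈ 0.3505.
Sp1–Sp3: 6/25 sites differ → p = 0.24, d = −0.75 ln(1 − 0.32) = 0.289247 ≈ 0.2892.
Sp2–Sp3: 9/25 sites differ → p = 0.36, d = −0.75 ln(1 − 0.48) = 0.490445 ≈ 0.4904.

d(Sp1,Sp2) = 0.3505, d(Sp1,Sp3) = 0.2892, d(Sp2,Sp3) = 0.4904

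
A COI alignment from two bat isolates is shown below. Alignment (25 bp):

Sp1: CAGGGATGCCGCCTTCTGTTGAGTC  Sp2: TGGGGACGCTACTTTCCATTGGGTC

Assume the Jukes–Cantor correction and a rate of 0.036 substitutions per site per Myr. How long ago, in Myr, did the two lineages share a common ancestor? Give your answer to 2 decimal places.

6.81

The sequences differ at 9 of 25 sites (1, 2, 7, 10, 11, 13, 17, 18, 22), so p = 9/25 = 0.36.
d = −(3/4) ln(1 − 4p/3) = −0.75 ln(1 − 0.48) = −0.75 ln(0.52)
  = −0.75 × (-0.653926) = 0.490445 substitutions/site.
Under a molecular clock d = 2μt, so t = d/(2μ) = 0.490445 / (2 × 0.036) = 6.81 Myr.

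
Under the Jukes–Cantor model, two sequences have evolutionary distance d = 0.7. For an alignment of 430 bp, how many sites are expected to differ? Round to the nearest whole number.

196

Invert JC69: p = (3/4)(1 − e^(−4d/3)) = 0.75 × (1 − e^(-0.933333)) = 0.75 × (1 − 0.393241) = 0.455069.
Expected differing sites = pL ≈ 0.455069 × 430 = 195.67967 ≈ 196.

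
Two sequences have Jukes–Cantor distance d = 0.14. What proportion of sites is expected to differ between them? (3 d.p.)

0.128

p = (3/4)(1 − e^(−4d/3)) = 0.75 × (1 − e^(-0.186667)) = 0.75 × (1 − 0.829720) = 0.127710.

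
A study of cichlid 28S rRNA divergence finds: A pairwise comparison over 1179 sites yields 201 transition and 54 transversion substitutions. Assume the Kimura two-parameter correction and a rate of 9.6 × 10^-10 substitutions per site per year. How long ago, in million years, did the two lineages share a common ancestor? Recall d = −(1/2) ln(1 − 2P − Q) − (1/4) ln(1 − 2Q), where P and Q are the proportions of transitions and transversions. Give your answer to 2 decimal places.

139.86

P = 201/1179 ≈ 0.170483 and Q = 54/1179 ≈ 0.045802.
Under the Kimura two-parameter model, d = −½ ln(1 − 2P − Q) − ¼ ln(1 − 2Q).
1 − 2P − Q = 0.613232, giving −½ ln(0.613232) = 0.244506.
1 − 2Q = 0.908396, giving −¼ ln(0.908396) = 0.024019.
d = 0.244506 + 0.024019 = 0.268525.
Under a molecular clock d = 2μt, so t = d/(2μ) = 0.268525 / (2 × 9.6 × 10^-10) = 139.86 million years.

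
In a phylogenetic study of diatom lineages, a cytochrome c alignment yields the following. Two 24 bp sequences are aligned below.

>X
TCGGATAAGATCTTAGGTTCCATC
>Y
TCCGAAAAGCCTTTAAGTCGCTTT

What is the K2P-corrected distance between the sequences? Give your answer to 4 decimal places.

Of 24 sites, 5 differences are transitions and 5 are transversions, so P = 5/24 ≈ 0.208333 and Q = 5/24 ≈ 0.208333.
Under the Kimura two-parameter model, d = −½ ln(1 − 2P − Q) − ¼ ln(1 − 2Q).
1 − 2P − Q = 0.375001, giving −½ ln(0.375001) = 0.490413.
1 − 2Q = 0.583334, giving −¼ ln(0.583334) = 0.134749.
d = 0.490413 + 0.134749 = 0.625162.

0.6252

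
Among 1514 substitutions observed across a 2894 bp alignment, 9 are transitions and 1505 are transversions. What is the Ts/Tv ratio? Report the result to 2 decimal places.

0.01

R = 9/1505 = 0.005980… ≈ 0.01 (to 2 d.p.).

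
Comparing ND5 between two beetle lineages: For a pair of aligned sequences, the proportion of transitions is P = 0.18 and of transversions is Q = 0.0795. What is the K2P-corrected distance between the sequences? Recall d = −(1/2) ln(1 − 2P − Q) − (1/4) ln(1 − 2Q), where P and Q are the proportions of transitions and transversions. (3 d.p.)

0.333

Under the Kimura two-parameter model, d = −½ ln(1 − 2P − Q) − ¼ ln(1 − 2Q).
1 − 2P − Q = 0.5605, giving −½ ln(0.5605) = 0.289463.
1 − 2Q = 0.841, giving −¼ ln(0.841) = 0.043291.
d = 0.289463 + 0.043291 = 0.332754.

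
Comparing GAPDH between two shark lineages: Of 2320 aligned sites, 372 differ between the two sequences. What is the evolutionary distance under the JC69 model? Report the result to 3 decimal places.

0.180

p = 372/2320 ≈ 0.160345.
d = −(3/4) ln(1 − 4p/3) = −0.75 ln(1 − 0.213793) = −0.75 ln(0.786207)
  = −0.75 × (-0.240535) = 0.180401 substitutions/site.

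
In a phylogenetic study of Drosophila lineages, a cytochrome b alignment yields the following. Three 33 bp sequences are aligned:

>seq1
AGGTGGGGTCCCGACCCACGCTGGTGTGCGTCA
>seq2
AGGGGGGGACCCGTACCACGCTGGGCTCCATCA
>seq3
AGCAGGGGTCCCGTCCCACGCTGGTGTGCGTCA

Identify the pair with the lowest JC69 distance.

seq1–seq2: 8/33 differ, p = 0.242, d = 0.293.
seq1–seq3: 3/33 differ, p = 0.091, d = 0.097.
seq2–seq3: 8/33 differ, p = 0.242, d = 0.293.
The smallest distance is between seq1 and seq3.

seq1 and seq3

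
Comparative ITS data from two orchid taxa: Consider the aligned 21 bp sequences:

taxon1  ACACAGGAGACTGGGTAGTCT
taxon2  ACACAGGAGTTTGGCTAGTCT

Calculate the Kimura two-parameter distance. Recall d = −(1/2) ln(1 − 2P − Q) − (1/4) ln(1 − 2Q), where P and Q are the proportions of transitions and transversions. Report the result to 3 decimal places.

Of 21 sites, 1 differences are transitions and 2 are transversions, so P = 1/21 ≈ 0.047619 and Q = 2/21 ≈ 0.095238.
Under the Kimura two-parameter model, d = −½ ln(1 − 2P − Q) − ¼ ln(1 − 2Q).
1 − 2P − Q = 0.809524, giving −½ ln(0.809524) = 0.105654.
1 − 2Q = 0.809524, giving −¼ ln(0.809524) = 0.052827.
d = 0.105654 + 0.052827 = 0.158481.

0.158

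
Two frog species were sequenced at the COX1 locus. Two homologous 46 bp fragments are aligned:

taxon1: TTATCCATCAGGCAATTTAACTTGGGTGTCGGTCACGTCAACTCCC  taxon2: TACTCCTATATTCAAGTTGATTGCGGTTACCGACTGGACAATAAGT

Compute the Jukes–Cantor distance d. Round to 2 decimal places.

0.89

The sequences differ at 24 of 46 sites, so p = 24/46 ≈ 0.521739.
d = −(3/4) ln(1 − 4p/3) = −0.75 ln(1 − 0.695652) = −0.75 ln(0.304348)
  = −0.75 × (-1.189583) = 0.892187 substitutions/site.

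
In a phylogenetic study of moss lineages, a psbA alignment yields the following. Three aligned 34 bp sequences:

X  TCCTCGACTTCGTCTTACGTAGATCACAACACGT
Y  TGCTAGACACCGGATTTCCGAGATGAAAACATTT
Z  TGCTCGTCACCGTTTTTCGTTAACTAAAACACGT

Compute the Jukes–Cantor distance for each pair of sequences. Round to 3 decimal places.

X–Y: 13/34 sites differ → p ≈ 0.382353, d = −0.75 ln(1 − 0.509804) = 0.534712 ≈ 0.535.
X–Z: 11/34 sites differ → p ≈ 0.323529, d = −0.75 ln(1 − 0.431372) = 0.423397 ≈ 0.423.
Y–Z: 12/34 sites differ → p ≈ 0.352941, d = −0.75 ln(1 − 0.470588) = 0.476991 ≈ 0.477.

d(X,Y) = 0.535, d(X,Z) = 0.423, d(Y,Z) = 0.477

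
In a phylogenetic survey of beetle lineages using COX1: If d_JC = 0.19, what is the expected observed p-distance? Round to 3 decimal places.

0.168

p = (3/4)(1 − e^(−4d/3)) = 0.75 × (1 − e^(-0.253333)) = 0.75 × (1 − 0.776209) = 0.167843.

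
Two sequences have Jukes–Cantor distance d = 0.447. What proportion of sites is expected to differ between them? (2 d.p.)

p = (3/4)(1 − e^(−4d/3)) = 0.75 × (1 − e^(-0.596)) = 0.75 × (1 − 0.551011) = 0.336742.

0.34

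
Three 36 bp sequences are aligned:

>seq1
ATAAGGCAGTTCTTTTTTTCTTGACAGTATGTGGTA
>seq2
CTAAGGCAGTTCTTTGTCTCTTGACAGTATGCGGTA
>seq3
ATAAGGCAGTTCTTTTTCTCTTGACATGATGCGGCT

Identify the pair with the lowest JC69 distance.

seq1 and seq2

seq1–seq2: 4/36 differ, p = 0.111, d = 0.120.
seq1–seq3: 6/36 differ, p = 0.167, d = 0.188.
seq2–seq3: 6/36 differ, p = 0.167, d = 0.188.
The smallest distance is between seq1 and seq2.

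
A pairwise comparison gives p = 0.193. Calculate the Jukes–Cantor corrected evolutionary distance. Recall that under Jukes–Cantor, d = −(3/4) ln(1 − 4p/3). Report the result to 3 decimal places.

d = −(3/4) ln(1 − 4p/3) = −0.75 ln(1 − 0.257333) = −0.75 ln(0.742667)
  = −0.75 × (-0.297508) = 0.223131 substitutions/site.

0.223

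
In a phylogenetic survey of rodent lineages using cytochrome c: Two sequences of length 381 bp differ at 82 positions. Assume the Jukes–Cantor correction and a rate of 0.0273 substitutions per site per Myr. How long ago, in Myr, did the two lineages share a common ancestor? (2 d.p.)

p = 82/381 ≈ 0.215223.
d = −(3/4) ln(1 − 4p/3) = −0.75 ln(1 − 0.286964) = −0.75 ln(0.713036)
  = −0.75 × (-0.338223) = 0.253667 substitutions/site.
Under a molecular clock d = 2μt, so t = d/(2μ) = 0.253667 / (2 × 0.0273) = 4.65 Myr.

4.65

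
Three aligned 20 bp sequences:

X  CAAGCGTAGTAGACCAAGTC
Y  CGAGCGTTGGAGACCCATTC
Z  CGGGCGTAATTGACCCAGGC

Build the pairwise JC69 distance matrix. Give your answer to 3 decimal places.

X–Y: 5/20 sites differ → p = 0.25, d = −0.75 ln(1 − 0.333333) = 0.304098 ≈ 0.304.
X–Z: 6/20 sites differ → p = 0.3, d = −0.75 ln(1 − 0.4) = 0.383119 ≈ 0.383.
Y–Z: 7/20 sites differ → p = 0.35, d = −0.75 ln(1 − 0.466667) = 0.471457 ≈ 0.471.

d(X,Y) = 0.304, d(X,Z) = 0.383, d(Y,Z) = 0.471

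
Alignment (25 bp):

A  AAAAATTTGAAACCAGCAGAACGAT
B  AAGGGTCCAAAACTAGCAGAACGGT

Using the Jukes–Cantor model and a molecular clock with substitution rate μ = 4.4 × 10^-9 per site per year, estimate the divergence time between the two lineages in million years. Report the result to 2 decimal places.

The sequences differ at 8 of 25 sites (3, 4, 5, 7, 8, 9, 14, 24), so p = 8/25 = 0.32.
d = −(3/4) ln(1 − 4p/3) = −0.75 ln(1 − 0.426667) = −0.75 ln(0.573333)
  = −0.75 × (-0.556289) = 0.417217 substitutions/site.
Under a molecular clock d = 2μt, so t = d/(2μ) = 0.417217 / (2 × 4.4 × 10^-9) = 47.41 million years.

47.41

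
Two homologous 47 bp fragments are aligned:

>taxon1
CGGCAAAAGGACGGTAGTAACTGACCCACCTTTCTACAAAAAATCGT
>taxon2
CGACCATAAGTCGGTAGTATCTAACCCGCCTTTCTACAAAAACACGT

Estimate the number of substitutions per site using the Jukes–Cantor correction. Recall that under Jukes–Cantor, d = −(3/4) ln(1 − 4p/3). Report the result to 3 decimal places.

The sequences differ at 10 of 47 sites (3, 5, 7, 9, 11, 20, 23, 28, 43, 44), so p = 10/47 ≈ 0.212766.
d = −(3/4) ln(1 − 4p/3) = −0.75 ln(1 − 0.283688) = −0.75 ln(0.716312)
  = −0.75 × (-0.333639) = 0.250229 substitutions/site.

0.250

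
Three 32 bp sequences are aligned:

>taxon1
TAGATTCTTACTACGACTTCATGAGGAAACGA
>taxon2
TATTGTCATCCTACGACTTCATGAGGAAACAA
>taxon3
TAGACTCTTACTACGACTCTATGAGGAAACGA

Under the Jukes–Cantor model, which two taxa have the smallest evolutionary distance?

taxon1 and taxon3

taxon1–taxon2: 6/32 differ, p = 0.188, d = 0.216.
taxon1–taxon3: 3/32 differ, p = 0.094, d = 0.100.
taxon2–taxon3: 8/32 differ, p = 0.250, d = 0.304.
The smallest distance is between taxon1 and taxon3.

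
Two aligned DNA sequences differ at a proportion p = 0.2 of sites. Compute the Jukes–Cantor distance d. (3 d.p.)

0.233

d = −(3/4) ln(1 − 4p/3) = −0.75 ln(1 − 0.266667) = −0.75 ln(0.733333)
  = −0.75 × (-0.310155) = 0.232616 substitutions/site.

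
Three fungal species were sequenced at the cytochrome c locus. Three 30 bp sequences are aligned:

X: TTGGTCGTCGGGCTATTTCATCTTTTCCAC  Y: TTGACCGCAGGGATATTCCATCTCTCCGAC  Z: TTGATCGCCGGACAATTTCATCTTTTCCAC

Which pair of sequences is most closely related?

X–Y: 9/30 differ, p = 0.300, d = 0.383.
X–Z: 4/30 differ, p = 0.133, d = 0.147.
Y–Z: 9/30 differ, p = 0.300, d = 0.383.
The smallest distance is between X and Z.

X and Z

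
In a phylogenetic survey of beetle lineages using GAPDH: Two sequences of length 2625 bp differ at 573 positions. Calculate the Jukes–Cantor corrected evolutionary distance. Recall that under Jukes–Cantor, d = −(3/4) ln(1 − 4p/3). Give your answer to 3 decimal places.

0.258

p = 573/2625 ≈ 0.218286.
d = −(3/4) ln(1 − 4p/3) = −0.75 ln(1 − 0.291048) = −0.75 ln(0.708952)
  = −0.75 × (-0.343967) = 0.257975 substitutions/site.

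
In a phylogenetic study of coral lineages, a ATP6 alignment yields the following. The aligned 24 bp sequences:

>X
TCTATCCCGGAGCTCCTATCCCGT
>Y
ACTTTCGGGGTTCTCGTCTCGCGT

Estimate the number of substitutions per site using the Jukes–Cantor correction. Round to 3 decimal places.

The sequences differ at 9 of 24 sites (1, 4, 7, 8, 11, 12, 16, 18, 21), so p = 9/24 = 0.375.
d = −(3/4) ln(1 − 4p/3) = −0.75 ln(1 − 0.5) = −0.75 ln(0.5)
  = −0.75 × (-0.693147) = 0.519860 substitutions/site.

0.520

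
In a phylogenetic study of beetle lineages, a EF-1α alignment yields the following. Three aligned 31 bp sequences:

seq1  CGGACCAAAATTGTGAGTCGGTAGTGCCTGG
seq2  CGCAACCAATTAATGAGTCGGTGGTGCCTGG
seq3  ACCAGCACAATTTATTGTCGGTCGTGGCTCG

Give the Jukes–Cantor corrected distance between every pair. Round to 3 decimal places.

d(seq1,seq2) = 0.269, d(seq1,seq3) = 0.544, d(seq2,seq3) = 0.691

seq1–seq2: 7/31 sites differ → p ≈ 0.225806, d = −0.75 ln(1 − 0.301075) = 0.268659 ≈ 0.269.
seq1–seq3: 12/31 sites differ → p ≈ 0.387097, d = −0.75 ln(1 − 0.516129) = 0.544453 ≈ 0.544.
seq2–seq3: 14/31 sites differ → p ≈ 0.451613, d = −0.75 ln(1 − 0.602151) = 0.691262 ≈ 0.691.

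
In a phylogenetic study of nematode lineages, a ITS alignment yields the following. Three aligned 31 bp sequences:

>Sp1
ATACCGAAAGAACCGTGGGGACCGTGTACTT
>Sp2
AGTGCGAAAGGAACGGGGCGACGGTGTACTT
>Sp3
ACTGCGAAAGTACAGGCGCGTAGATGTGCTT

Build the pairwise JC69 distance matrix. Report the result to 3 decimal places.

d(Sp1,Sp2) = 0.316, d(Sp1,Sp3) = 0.614, d(Sp2,Sp3) = 0.367

Sp1–Sp2: 8/31 sites differ → p ≈ 0.258065, d = −0.75 ln(1 − 0.344087) = 0.316295 ≈ 0.316.
Sp1–Sp3: 13/31 sites differ → p ≈ 0.419355, d = −0.75 ln(1 − 0.55914) = 0.614271 ≈ 0.614.
Sp2–Sp3: 9/31 sites differ → p ≈ 0.290323, d = −0.75 ln(1 − 0.387097) = 0.367161 ≈ 0.367.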